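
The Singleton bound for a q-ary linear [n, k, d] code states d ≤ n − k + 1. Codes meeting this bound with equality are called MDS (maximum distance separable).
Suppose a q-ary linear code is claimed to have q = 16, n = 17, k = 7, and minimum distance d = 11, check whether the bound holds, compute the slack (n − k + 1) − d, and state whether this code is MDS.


Singleton RHS = n − k + 1 = 11, slack = 0, bound satisfied, MDS.

Singleton bound: d ≤ n − k + 1.
Here n = 17, k = 7, so n − k + 1 = 11.
Given d = 11, check d ≤ 11: YES.
Slack = (n − k + 1) − d = 0.
The code is MDS (slack = 0).
Description: the claimed parameters are [17, 7, 11]_16; such a code would be MDS (meets Singleton bound).


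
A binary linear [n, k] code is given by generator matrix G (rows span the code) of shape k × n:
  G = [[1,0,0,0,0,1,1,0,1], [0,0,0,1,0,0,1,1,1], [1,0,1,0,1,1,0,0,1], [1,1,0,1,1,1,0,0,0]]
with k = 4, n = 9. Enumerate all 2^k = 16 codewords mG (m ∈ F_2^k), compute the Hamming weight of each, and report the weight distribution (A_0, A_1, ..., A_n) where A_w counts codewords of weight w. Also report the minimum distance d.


Weight distribution: A_0 = 1, A_3 = 2, A_4 = 5, A_5 = 4, A_6 = 2, A_7 = 2. Minimum distance d = 3.

Enumerate all 2^4 = 16 messages m ∈ F_2^4.
For each, compute codeword c = mG in F_2^9, then tally its weight.
  m = 0000 → c = 000000000, weight = 0.
  m = 1000 → c = 100001101, weight = 4.
  m = 0100 → c = 000100111, weight = 4.
  m = 1100 → c = 100101010, weight = 4.
  m = 0010 → c = 101011001, weight = 5.
  m = 1010 → c = 001010100, weight = 3.
  m = 0110 → c = 101111110, weight = 7.
  m = 1110 → c = 001110011, weight = 5.
  m = 0001 → c = 110111000, weight = 5.
  m = 1001 → c = 010110101, weight = 5.
  m = 0101 → c = 110011111, weight = 7.
  m = 1101 → c = 010010010, weight = 3.
  m = 0011 → c = 011100001, weight = 4.
  m = 1011 → c = 111101100, weight = 6.
  m = 0111 → c = 011000110, weight = 4.
  m = 1111 → c = 111001011, weight = 6.
Tally weights:
  weight 0: 1 codewords.
  weight 3: 2 codewords.
  weight 4: 5 codewords.
  weight 5: 4 codewords.
  weight 6: 2 codewords.
  weight 7: 2 codewords.
Minimum distance d = smallest w > 0 with A_w > 0 = 3.
Sanity: Σ A_w = 16 = 2^4 = 16 ✓.


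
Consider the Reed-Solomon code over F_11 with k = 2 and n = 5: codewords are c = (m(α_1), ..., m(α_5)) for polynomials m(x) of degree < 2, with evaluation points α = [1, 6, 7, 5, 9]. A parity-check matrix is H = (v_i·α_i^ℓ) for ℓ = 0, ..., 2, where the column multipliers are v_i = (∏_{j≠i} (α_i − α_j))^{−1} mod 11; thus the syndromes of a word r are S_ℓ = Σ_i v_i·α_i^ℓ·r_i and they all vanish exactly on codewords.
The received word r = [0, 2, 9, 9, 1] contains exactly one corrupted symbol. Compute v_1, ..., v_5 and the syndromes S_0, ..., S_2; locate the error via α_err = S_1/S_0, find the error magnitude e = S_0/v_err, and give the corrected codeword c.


S = (3, 4, 9), error at position 4, error magnitude e = 3, c = [0, 2, 9, 6, 1].

Step 1: column multipliers v_i = (∏_{j≠i}(α_i − α_j))^{−1} mod 11.
  i = 1 (α = 1): (1−6)(1−7)(1−5)(1−9) = (−5)·(−6)·(−4)·(−8) = 960 ≡ 3, so v_1 = 3^{−1} = 4 (mod 11).
  i = 2 (α = 6): (6−1)(6−7)(6−5)(6−9) = 5·(−1)·1·(−3) = 15 ≡ 4, so v_2 = 4^{−1} = 3 (mod 11).
  i = 3 (α = 7): (7−1)(7−6)(7−5)(7−9) = 6·1·2·(−2) = −24 ≡ 9, so v_3 = 9^{−1} = 5 (mod 11).
  i = 4 (α = 5): (5−1)(5−6)(5−7)(5−9) = 4·(−1)·(−2)·(−4) = −32 ≡ 1, so v_4 = 1^{−1} = 1 (mod 11).
  i = 5 (α = 9): (9−1)(9−6)(9−7)(9−5) = 8·3·2·4 = 192 ≡ 5, so v_5 = 5^{−1} = 9 (mod 11).
  v = [4, 3, 5, 1, 9].
Step 2: syndromes of r = [0, 2, 9, 9, 1] (all sums mod 11).
  S_0 = Σ v_i r_i = 4·0 + 3·2 + 5·9 + 1·9 + 9·1 = 69 ≡ 3.
  S_1 = Σ v_i α_i r_i = 4·1·0 + 3·6·2 + 5·7·9 + 1·5·9 + 9·9·1 = 477 ≡ 4.
  α_i^2 mod 11 = [1, 3, 5, 3, 4].
  S_2 = Σ v_i α_i^2 r_i = 4·1·0 + 3·3·2 + 5·5·9 + 1·3·9 + 9·4·1 = 306 ≡ 9.
  S = (3, 4, 9) ≠ 0, so r is not a codeword (an error is present).
Step 3: locate the error. For a single error e at position i, S_ℓ = v_i·e·α_i^ℓ, so α_err = S_1/S_0.
  S_0^{−1} = 3^{−1} = 4 (mod 11), so α_err = 4·4 = 16 ≡ 5 = α_4. Error position i = 4.
  Consistency check: S_2/S_1 = 9·3 = 27 ≡ 5 = α_err ✓ (single-error assumption holds).
Step 4: error magnitude e = S_0/v_4 = S_0·∏_{j≠4}(α_4 − α_j) = 3·1 = 3 ≡ 3 (mod 11).
Step 5: correct position 4: c_4 = r_4 − e = 9 − 3 ≡ 6 (mod 11). Hence c = [0, 2, 9, 6, 1].
  Check: interpolating c through the α_i gives m(x) = 4 + 7·x (degree < 2) with m(α_i) = c_i for every i, so c is indeed a codeword.


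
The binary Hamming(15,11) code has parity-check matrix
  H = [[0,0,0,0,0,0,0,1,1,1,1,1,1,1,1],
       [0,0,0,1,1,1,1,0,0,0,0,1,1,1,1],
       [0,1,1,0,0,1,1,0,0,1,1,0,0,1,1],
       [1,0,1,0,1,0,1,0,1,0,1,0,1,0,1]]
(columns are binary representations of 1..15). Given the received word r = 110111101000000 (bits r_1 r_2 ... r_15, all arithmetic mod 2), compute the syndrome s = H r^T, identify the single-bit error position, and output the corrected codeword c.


s = (1, 0, 1, 0)^T, error position = 10, corrected codeword c = 110111101100000

Compute s = H r^T mod 2 one row at a time:
  s_1 = 0 + 1 + 0 + 0 + 0 + 0 + 0 + 0 = 1 ≡ 1 (mod 2).
  s_2 = 1 + 1 + 1 + 1 + 0 + 0 + 0 + 0 = 4 ≡ 0 (mod 2).
  s_3 = 1 + 0 + 1 + 1 + 0 + 0 + 0 + 0 = 3 ≡ 1 (mod 2).
  s_4 = 1 + 0 + 1 + 1 + 1 + 0 + 0 + 0 = 4 ≡ 0 (mod 2).
s = (1, 0, 1, 0)^T — this equals column 10 of H (binary 1010), so error is at position 10.
Correct: flip bit 10 of r = 110111101000000 to get c = 110111101100000.


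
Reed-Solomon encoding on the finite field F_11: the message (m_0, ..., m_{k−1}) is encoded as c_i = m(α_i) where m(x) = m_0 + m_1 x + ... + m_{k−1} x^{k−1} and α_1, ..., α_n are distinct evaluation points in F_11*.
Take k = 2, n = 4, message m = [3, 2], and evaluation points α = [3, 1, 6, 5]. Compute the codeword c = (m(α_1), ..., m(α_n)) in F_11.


c = [9, 5, 4, 2]

Message polynomial: m(x) = 3 + 2·x (mod 11).
For each evaluation point α_i, compute m(α_i) mod 11:
  α_1 = 3: Horner steps 2 → 9, so m(3) = 9.
  α_2 = 1: Horner steps 2 → 5, so m(1) = 5.
  α_3 = 6: Horner steps 2 → 4, so m(6) = 4.
  α_4 = 5: Horner steps 2 → 2, so m(5) = 2.
Codeword c = [9, 5, 4, 2] ∈ F_11^4.


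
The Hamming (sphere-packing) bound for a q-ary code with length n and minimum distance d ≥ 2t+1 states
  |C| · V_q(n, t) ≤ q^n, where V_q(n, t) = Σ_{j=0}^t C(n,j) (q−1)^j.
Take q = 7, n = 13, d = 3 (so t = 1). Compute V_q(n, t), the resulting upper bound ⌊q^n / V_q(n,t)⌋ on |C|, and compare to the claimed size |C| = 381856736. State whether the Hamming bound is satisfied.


V_q(n, t) = 79, q^n = 96889010407, Hamming bound = 1226443169, |C| = 381856736 ≤ bound (satisfied).

Step 1: Compute V_q(n, t) = Σ_{j=0}^1 C(n, j) (q−1)^j.
  j = 0: C(13,0)·(6)^0 = 1·1 = 1.
  j = 1: C(13,1)·(6)^1 = 13·6 = 78.
  V_q(n, t) = 1 + 78 = 79.
Step 2: q^n = 7^13 = 96889010407.
Step 3: Hamming bound ⌊q^n / V_q(n,t)⌋ = ⌊96889010407/79⌋ = 1226443169.
Step 4: Compare |C| = 381856736 to 1226443169: satisfied.
The claimed |C| lies below the Hamming bound.


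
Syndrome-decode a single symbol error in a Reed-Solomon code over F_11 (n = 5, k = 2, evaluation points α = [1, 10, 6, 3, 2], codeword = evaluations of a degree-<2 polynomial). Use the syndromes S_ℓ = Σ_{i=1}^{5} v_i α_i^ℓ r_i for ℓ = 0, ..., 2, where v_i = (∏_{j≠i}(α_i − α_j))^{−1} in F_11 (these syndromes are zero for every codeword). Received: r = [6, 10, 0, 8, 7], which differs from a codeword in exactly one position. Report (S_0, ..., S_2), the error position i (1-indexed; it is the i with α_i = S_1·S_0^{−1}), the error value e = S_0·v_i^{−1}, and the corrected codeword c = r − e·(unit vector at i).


S = (2, 9, 2), error at position 2, error magnitude e = 6, c = [6, 4, 0, 8, 7].

Step 1: column multipliers v_i = (∏_{j≠i}(α_i − α_j))^{−1} mod 11.
  i = 1 (α = 1): (1−10)(1−6)(1−3)(1−2) = (−9)·(−5)·(−2)·(−1) = 90 ≡ 2, so v_1 = 2^{−1} = 6 (mod 11).
  i = 2 (α = 10): (10−1)(10−6)(10−3)(10−2) = 9·4·7·8 = 2016 ≡ 3, so v_2 = 3^{−1} = 4 (mod 11).
  i = 3 (α = 6): (6−1)(6−10)(6−3)(6−2) = 5·(−4)·3·4 = −240 ≡ 2, so v_3 = 2^{−1} = 6 (mod 11).
  i = 4 (α = 3): (3−1)(3−10)(3−6)(3−2) = 2·(−7)·(−3)·1 = 42 ≡ 9, so v_4 = 9^{−1} = 5 (mod 11).
  i = 5 (α = 2): (2−1)(2−10)(2−6)(2−3) = 1·(−8)·(−4)·(−1) = −32 ≡ 1, so v_5 = 1^{−1} = 1 (mod 11).
  v = [6, 4, 6, 5, 1].
Step 2: syndromes of r = [6, 10, 0, 8, 7] (all sums mod 11).
  S_0 = Σ v_i r_i = 6·6 + 4·10 + 6·0 + 5·8 + 1·7 = 123 ≡ 2.
  S_1 = Σ v_i α_i r_i = 6·1·6 + 4·10·10 + 6·6·0 + 5·3·8 + 1·2·7 = 570 ≡ 9.
  α_i^2 mod 11 = [1, 1, 3, 9, 4].
  S_2 = Σ v_i α_i^2 r_i = 6·1·6 + 4·1·10 + 6·3·0 + 5·9·8 + 1·4·7 = 464 ≡ 2.
  S = (2, 9, 2) ≠ 0, so r is not a codeword (an error is present).
Step 3: locate the error. For a single error e at position i, S_ℓ = v_i·e·α_i^ℓ, so α_err = S_1/S_0.
  S_0^{−1} = 2^{−1} = 6 (mod 11), so α_err = 9·6 = 54 ≡ 10 = α_2. Error position i = 2.
  Consistency check: S_2/S_1 = 2·5 = 10 ≡ 10 = α_err ✓ (single-error assumption holds).
Step 4: error magnitude e = S_0/v_2 = S_0·∏_{j≠2}(α_2 − α_j) = 2·3 = 6 ≡ 6 (mod 11).
Step 5: correct position 2: c_2 = r_2 − e = 10 − 6 ≡ 4 (mod 11). Hence c = [6, 4, 0, 8, 7].
  Check: interpolating c through the α_i gives m(x) = 5 + 1·x (degree < 2) with m(α_i) = c_i for every i, so c is indeed a codeword.


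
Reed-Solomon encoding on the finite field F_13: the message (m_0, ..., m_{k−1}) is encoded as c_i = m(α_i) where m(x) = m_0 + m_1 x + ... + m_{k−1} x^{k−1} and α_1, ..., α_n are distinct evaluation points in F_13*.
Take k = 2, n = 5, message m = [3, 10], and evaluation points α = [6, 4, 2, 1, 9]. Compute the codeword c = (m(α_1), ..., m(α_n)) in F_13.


c = [11, 4, 10, 0, 2]

Message polynomial: m(x) = 3 + 10·x (mod 13).
For each evaluation point α_i, compute m(α_i) mod 13:
  α_1 = 6: Horner steps 10 → 11, so m(6) = 11.
  α_2 = 4: Horner steps 10 → 4, so m(4) = 4.
  α_3 = 2: Horner steps 10 → 10, so m(2) = 10.
  α_4 = 1: Horner steps 10 → 0, so m(1) = 0.
  α_5 = 9: Horner steps 10 → 2, so m(9) = 2.
Codeword c = [11, 4, 10, 0, 2] ∈ F_13^5.


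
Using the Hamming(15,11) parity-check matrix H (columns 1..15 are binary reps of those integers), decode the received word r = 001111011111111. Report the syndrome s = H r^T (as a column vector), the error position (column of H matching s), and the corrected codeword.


s = (0, 1, 0, 0)^T, error position = 4, corrected codeword c = 001011011111111

Compute s = H r^T mod 2 one row at a time:
  s_1 = 1 + 1 + 1 + 1 + 1 + 1 + 1 + 1 = 8 ≡ 0 (mod 2).
  s_2 = 1 + 1 + 1 + 0 + 1 + 1 + 1 + 1 = 7 ≡ 1 (mod 2).
  s_3 = 0 + 1 + 1 + 0 + 1 + 1 + 1 + 1 = 6 ≡ 0 (mod 2).
  s_4 = 0 + 1 + 1 + 0 + 1 + 1 + 1 + 1 = 6 ≡ 0 (mod 2).
s = (0, 1, 0, 0)^T — this equals column 4 of H (binary 0100), so error is at position 4.
Correct: flip bit 4 of r = 001111011111111 to get c = 001011011111111.


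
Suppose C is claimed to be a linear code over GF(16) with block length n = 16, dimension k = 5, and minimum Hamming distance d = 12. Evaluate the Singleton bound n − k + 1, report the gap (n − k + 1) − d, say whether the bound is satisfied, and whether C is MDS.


Singleton RHS = n − k + 1 = 12, slack = 0, bound satisfied, MDS.

Singleton bound: d ≤ n − k + 1.
Here n = 16, k = 5, so n − k + 1 = 12.
Given d = 12, check d ≤ 12: YES.
Slack = (n − k + 1) − d = 0.
The code is MDS (slack = 0).
Description: the claimed parameters are [16, 5, 12]_16; such a code would be MDS (meets Singleton bound).


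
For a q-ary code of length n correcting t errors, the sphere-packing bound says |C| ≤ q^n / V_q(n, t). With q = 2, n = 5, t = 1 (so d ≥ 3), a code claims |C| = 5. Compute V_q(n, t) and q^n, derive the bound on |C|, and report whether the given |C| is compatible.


V_q(n, t) = 6, q^n = 32, Hamming bound = 5, |C| = 5 ≤ bound (satisfied).

Step 1: Compute V_q(n, t) = Σ_{j=0}^1 C(n, j) (q−1)^j.
  j = 0: C(5,0)·(1)^0 = 1·1 = 1.
  j = 1: C(5,1)·(1)^1 = 5·1 = 5.
  V_q(n, t) = 1 + 5 = 6.
Step 2: q^n = 2^5 = 32.
Step 3: Hamming bound ⌊q^n / V_q(n,t)⌋ = ⌊32/6⌋ = 5.
Step 4: Compare |C| = 5 to 5: satisfied.
The claimed |C| lies at the Hamming bound (tight).


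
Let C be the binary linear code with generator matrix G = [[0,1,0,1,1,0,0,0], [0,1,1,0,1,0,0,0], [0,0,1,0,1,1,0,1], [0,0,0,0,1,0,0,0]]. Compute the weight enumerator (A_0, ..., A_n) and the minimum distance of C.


Weight distribution: A_0 = 1, A_1 = 1, A_2 = 3, A_3 = 6, A_4 = 3, A_5 = 1, A_6 = 1. Minimum distance d = 1.

Enumerate all 2^4 = 16 messages m ∈ F_2^4.
For each, compute codeword c = mG in F_2^8, then tally its weight.
  m = 0000 → c = 00000000, weight = 0.
  m = 1000 → c = 01011000, weight = 3.
  m = 0100 → c = 01101000, weight = 3.
  m = 1100 → c = 00110000, weight = 2.
  m = 0010 → c = 00101101, weight = 4.
  m = 1010 → c = 01110101, weight = 5.
  m = 0110 → c = 01000101, weight = 3.
  m = 1110 → c = 00011101, weight = 4.
  m = 0001 → c = 00001000, weight = 1.
  m = 1001 → c = 01010000, weight = 2.
  m = 0101 → c = 01100000, weight = 2.
  m = 1101 → c = 00111000, weight = 3.
  m = 0011 → c = 00100101, weight = 3.
  m = 1011 → c = 01111101, weight = 6.
  m = 0111 → c = 01001101, weight = 4.
  m = 1111 → c = 00010101, weight = 3.
Tally weights:
  weight 0: 1 codewords.
  weight 1: 1 codewords.
  weight 2: 3 codewords.
  weight 3: 6 codewords.
  weight 4: 3 codewords.
  weight 5: 1 codewords.
  weight 6: 1 codewords.
Minimum distance d = smallest w > 0 with A_w > 0 = 1.
Sanity: Σ A_w = 16 = 2^4 = 16 ✓.


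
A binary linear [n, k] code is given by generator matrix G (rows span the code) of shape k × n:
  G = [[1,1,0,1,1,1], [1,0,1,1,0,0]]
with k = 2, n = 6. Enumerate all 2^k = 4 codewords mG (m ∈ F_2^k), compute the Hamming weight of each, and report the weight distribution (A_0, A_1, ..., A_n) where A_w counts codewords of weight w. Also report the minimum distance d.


Weight distribution: A_0 = 1, A_3 = 1, A_4 = 1, A_5 = 1. Minimum distance d = 3.

Enumerate all 2^2 = 4 messages m ∈ F_2^2.
For each, compute codeword c = mG in F_2^6, then tally its weight.
  m = 00 → c = 000000, weight = 0.
  m = 10 → c = 110111, weight = 5.
  m = 01 → c = 101100, weight = 3.
  m = 11 → c = 011011, weight = 4.
Tally weights:
  weight 0: 1 codewords.
  weight 3: 1 codewords.
  weight 4: 1 codewords.
  weight 5: 1 codewords.
Minimum distance d = smallest w > 0 with A_w > 0 = 3.
Sanity: Σ A_w = 4 = 2^2 = 4 ✓.


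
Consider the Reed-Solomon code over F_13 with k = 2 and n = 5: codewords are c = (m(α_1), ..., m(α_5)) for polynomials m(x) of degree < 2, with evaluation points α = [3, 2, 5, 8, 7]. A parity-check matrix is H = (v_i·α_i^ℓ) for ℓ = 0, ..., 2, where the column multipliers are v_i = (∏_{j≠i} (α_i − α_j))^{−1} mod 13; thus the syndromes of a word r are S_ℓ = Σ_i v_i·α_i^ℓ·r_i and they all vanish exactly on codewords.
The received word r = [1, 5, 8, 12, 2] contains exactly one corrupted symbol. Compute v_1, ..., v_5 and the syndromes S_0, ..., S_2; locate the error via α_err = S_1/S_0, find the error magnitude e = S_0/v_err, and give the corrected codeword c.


S = (12, 11, 9), error at position 2, error magnitude e = 1, c = [1, 4, 8, 12, 2].

Step 1: column multipliers v_i = (∏_{j≠i}(α_i − α_j))^{−1} mod 13.
  i = 1 (α = 3): (3−2)(3−5)(3−8)(3−7) = 1·(−2)·(−5)·(−4) = −40 ≡ 12, so v_1 = 12^{−1} = 12 (mod 13).
  i = 2 (α = 2): (2−3)(2−5)(2−8)(2−7) = (−1)·(−3)·(−6)·(−5) = 90 ≡ 12, so v_2 = 12^{−1} = 12 (mod 13).
  i = 3 (α = 5): (5−3)(5−2)(5−8)(5−7) = 2·3·(−3)·(−2) = 36 ≡ 10, so v_3 = 10^{−1} = 4 (mod 13).
  i = 4 (α = 8): (8−3)(8−2)(8−5)(8−7) = 5·6·3·1 = 90 ≡ 12, so v_4 = 12^{−1} = 12 (mod 13).
  i = 5 (α = 7): (7−3)(7−2)(7−5)(7−8) = 4·5·2·(−1) = −40 ≡ 12, so v_5 = 12^{−1} = 12 (mod 13).
  v = [12, 12, 4, 12, 12].
Step 2: syndromes of r = [1, 5, 8, 12, 2] (all sums mod 13).
  S_0 = Σ v_i r_i = 12·1 + 12·5 + 4·8 + 12·12 + 12·2 = 272 ≡ 12.
  S_1 = Σ v_i α_i r_i = 12·3·1 + 12·2·5 + 4·5·8 + 12·8·12 + 12·7·2 = 1636 ≡ 11.
  α_i^2 mod 13 = [9, 4, 12, 12, 10].
  S_2 = Σ v_i α_i^2 r_i = 12·9·1 + 12·4·5 + 4·12·8 + 12·12·12 + 12·10·2 = 2700 ≡ 9.
  S = (12, 11, 9) ≠ 0, so r is not a codeword (an error is present).
Step 3: locate the error. For a single error e at position i, S_ℓ = v_i·e·α_i^ℓ, so α_err = S_1/S_0.
  S_0^{−1} = 12^{−1} = 12 (mod 13), so α_err = 11·12 = 132 ≡ 2 = α_2. Error position i = 2.
  Consistency check: S_2/S_1 = 9·6 = 54 ≡ 2 = α_err ✓ (single-error assumption holds).
Step 4: error magnitude e = S_0/v_2 = S_0·∏_{j≠2}(α_2 − α_j) = 12·12 = 144 ≡ 1 (mod 13).
Step 5: correct position 2: c_2 = r_2 − e = 5 − 1 ≡ 4 (mod 13). Hence c = [1, 4, 8, 12, 2].
  Check: interpolating c through the α_i gives m(x) = 10 + 10·x (degree < 2) with m(α_i) = c_i for every i, so c is indeed a codeword.


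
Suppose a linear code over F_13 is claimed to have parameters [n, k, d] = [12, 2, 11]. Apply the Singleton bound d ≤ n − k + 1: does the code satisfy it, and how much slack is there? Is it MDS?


Singleton RHS = n − k + 1 = 11, slack = 0, bound satisfied, MDS.

Singleton bound: d ≤ n − k + 1.
Here n = 12, k = 2, so n − k + 1 = 11.
Given d = 11, check d ≤ 11: YES.
Slack = (n − k + 1) − d = 0.
The code is MDS (slack = 0).
Description: the claimed parameters are [12, 2, 11]_13; such a code would be MDS (meets Singleton bound).


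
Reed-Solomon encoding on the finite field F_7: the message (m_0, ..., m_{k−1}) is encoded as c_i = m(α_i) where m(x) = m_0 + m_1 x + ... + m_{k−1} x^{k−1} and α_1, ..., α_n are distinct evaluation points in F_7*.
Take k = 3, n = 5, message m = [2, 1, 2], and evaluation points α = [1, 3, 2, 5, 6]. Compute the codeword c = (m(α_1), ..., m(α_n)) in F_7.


c = [5, 2, 5, 1, 3]

Message polynomial: m(x) = 2 + 1·x + 2·x^2 (mod 7).
For each evaluation point α_i, compute m(α_i) mod 7:
  α_1 = 1: Horner steps 2 → 3 → 5, so m(1) = 5.
  α_2 = 3: Horner steps 2 → 0 → 2, so m(3) = 2.
  α_3 = 2: Horner steps 2 → 5 → 5, so m(2) = 5.
  α_4 = 5: Horner steps 2 → 4 → 1, so m(5) = 1.
  α_5 = 6: Horner steps 2 → 6 → 3, so m(6) = 3.
Codeword c = [5, 2, 5, 1, 3] ∈ F_7^5.


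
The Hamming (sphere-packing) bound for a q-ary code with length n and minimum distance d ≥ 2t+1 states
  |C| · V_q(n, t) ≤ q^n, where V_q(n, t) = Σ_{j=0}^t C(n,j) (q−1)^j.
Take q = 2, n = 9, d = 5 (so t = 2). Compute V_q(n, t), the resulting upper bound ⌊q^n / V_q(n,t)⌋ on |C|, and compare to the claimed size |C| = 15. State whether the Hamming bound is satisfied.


V_q(n, t) = 46, q^n = 512, Hamming bound = 11, |C| = 15 > bound (violated).

Step 1: Compute V_q(n, t) = Σ_{j=0}^2 C(n, j) (q−1)^j.
  j = 0: C(9,0)·(1)^0 = 1·1 = 1.
  j = 1: C(9,1)·(1)^1 = 9·1 = 9.
  j = 2: C(9,2)·(1)^2 = 36·1 = 36.
  V_q(n, t) = 1 + 9 + 36 = 46.
Step 2: q^n = 2^9 = 512.
Step 3: Hamming bound ⌊q^n / V_q(n,t)⌋ = ⌊512/46⌋ = 11.
Step 4: Compare |C| = 15 to 11: violated.
The claimed |C| lies above the Hamming bound, so no 2-ary code of length 9 with d ≥ 5 can have 15 codewords.


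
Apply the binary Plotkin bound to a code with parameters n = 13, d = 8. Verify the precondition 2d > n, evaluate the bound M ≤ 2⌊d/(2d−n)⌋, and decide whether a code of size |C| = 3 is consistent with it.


Plotkin bound M ≤ 4; given |C| = 3 ≤ bound (satisfied).

Check applicability: 2d = 16, n = 13.
2d − n = 3 > 0, so Plotkin applies.
Compute d/(2d−n) = 8/3 ≈ 2.6667.
⌊d/(2d−n)⌋ = 2.
Plotkin bound: M ≤ 2·2 = 4.
Given |C| = 3, check: satisfied.
This |C| is below the Plotkin bound.


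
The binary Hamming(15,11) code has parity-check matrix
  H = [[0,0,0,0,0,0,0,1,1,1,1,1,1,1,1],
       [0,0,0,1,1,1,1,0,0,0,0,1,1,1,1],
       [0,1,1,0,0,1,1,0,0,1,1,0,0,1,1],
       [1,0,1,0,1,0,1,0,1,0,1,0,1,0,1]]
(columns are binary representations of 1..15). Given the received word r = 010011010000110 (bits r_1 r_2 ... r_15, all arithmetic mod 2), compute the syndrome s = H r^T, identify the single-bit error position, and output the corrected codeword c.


s = (1, 0, 1, 0)^T, error position = 10, corrected codeword c = 010011010100110

Compute s = H r^T mod 2 one row at a time:
  s_1 = 1 + 0 + 0 + 0 + 0 + 1 + 1 + 0 = 3 ≡ 1 (mod 2).
  s_2 = 0 + 1 + 1 + 0 + 0 + 1 + 1 + 0 = 4 ≡ 0 (mod 2).
  s_3 = 1 + 0 + 1 + 0 + 0 + 0 + 1 + 0 = 3 ≡ 1 (mod 2).
  s_4 = 0 + 0 + 1 + 0 + 0 + 0 + 1 + 0 = 2 ≡ 0 (mod 2).
s = (1, 0, 1, 0)^T — this equals column 10 of H (binary 1010), so error is at position 10.
Correct: flip bit 10 of r = 010011010000110 to get c = 010011010100110.


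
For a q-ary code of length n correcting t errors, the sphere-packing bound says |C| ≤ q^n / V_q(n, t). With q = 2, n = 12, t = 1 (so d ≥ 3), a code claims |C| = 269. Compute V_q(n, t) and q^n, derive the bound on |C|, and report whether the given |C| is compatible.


V_q(n, t) = 13, q^n = 4096, Hamming bound = 315, |C| = 269 ≤ bound (satisfied).

Step 1: Compute V_q(n, t) = Σ_{j=0}^1 C(n, j) (q−1)^j.
  j = 0: C(12,0)·(1)^0 = 1·1 = 1.
  j = 1: C(12,1)·(1)^1 = 12·1 = 12.
  V_q(n, t) = 1 + 12 = 13.
Step 2: q^n = 2^12 = 4096.
Step 3: Hamming bound ⌊q^n / V_q(n,t)⌋ = ⌊4096/13⌋ = 315.
Step 4: Compare |C| = 269 to 315: satisfied.
The claimed |C| lies below the Hamming bound.


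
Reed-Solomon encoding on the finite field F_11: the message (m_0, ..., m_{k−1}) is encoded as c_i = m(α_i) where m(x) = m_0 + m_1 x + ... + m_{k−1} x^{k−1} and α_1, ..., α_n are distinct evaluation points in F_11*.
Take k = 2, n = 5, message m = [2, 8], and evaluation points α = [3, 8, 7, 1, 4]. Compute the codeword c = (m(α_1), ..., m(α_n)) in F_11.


c = [4, 0, 3, 10, 1]

Message polynomial: m(x) = 2 + 8·x (mod 11).
For each evaluation point α_i, compute m(α_i) mod 11:
  α_1 = 3: Horner steps 8 → 4, so m(3) = 4.
  α_2 = 8: Horner steps 8 → 0, so m(8) = 0.
  α_3 = 7: Horner steps 8 → 3, so m(7) = 3.
  α_4 = 1: Horner steps 8 → 10, so m(1) = 10.
  α_5 = 4: Horner steps 8 → 1, so m(4) = 1.
Codeword c = [4, 0, 3, 10, 1] ∈ F_11^5.


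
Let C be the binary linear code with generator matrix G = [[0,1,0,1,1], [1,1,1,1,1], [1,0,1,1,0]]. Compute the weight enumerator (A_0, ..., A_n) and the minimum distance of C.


Weight distribution: A_0 = 1, A_1 = 1, A_2 = 2, A_3 = 2, A_4 = 1, A_5 = 1. Minimum distance d = 1.

Enumerate all 2^3 = 8 messages m ∈ F_2^3.
For each, compute codeword c = mG in F_2^5, then tally its weight.
  m = 000 → c = 00000, weight = 0.
  m = 100 → c = 01011, weight = 3.
  m = 010 → c = 11111, weight = 5.
  m = 110 → c = 10100, weight = 2.
  m = 001 → c = 10110, weight = 3.
  m = 101 → c = 11101, weight = 4.
  m = 011 → c = 01001, weight = 2.
  m = 111 → c = 00010, weight = 1.
Tally weights:
  weight 0: 1 codewords.
  weight 1: 1 codewords.
  weight 2: 2 codewords.
  weight 3: 2 codewords.
  weight 4: 1 codewords.
  weight 5: 1 codewords.
Minimum distance d = smallest w > 0 with A_w > 0 = 1.
Sanity: Σ A_w = 8 = 2^3 = 8 ✓.


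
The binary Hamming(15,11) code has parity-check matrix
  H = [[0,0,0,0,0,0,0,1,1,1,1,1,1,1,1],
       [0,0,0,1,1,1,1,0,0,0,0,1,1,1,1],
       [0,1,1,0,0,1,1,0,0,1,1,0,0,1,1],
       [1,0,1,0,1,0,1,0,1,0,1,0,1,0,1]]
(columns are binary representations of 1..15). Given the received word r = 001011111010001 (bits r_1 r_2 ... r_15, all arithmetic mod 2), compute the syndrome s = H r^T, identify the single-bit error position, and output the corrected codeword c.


s = (0, 0, 1, 0)^T, error position = 2, corrected codeword c = 011011111010001

Compute s = H r^T mod 2 one row at a time:
  s_1 = 1 + 1 + 0 + 1 + 0 + 0 + 0 + 1 = 4 ≡ 0 (mod 2).
  s_2 = 0 + 1 + 1 + 1 + 0 + 0 + 0 + 1 = 4 ≡ 0 (mod 2).
  s_3 = 0 + 1 + 1 + 1 + 0 + 1 + 0 + 1 = 5 ≡ 1 (mod 2).
  s_4 = 0 + 1 + 1 + 1 + 1 + 1 + 0 + 1 = 6 ≡ 0 (mod 2).
s = (0, 0, 1, 0)^T — this equals column 2 of H (binary 0010), so error is at position 2.
Correct: flip bit 2 of r = 001011111010001 to get c = 011011111010001.


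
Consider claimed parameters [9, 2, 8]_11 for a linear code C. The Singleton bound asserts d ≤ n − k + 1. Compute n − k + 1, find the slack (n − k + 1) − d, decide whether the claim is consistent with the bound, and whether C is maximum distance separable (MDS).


Singleton RHS = n − k + 1 = 8, slack = 0, bound satisfied, MDS.

Singleton bound: d ≤ n − k + 1.
Here n = 9, k = 2, so n − k + 1 = 8.
Given d = 8, check d ≤ 8: YES.
Slack = (n − k + 1) − d = 0.
The code is MDS (slack = 0).
Description: the claimed parameters are [9, 2, 8]_11; such a code would be MDS (meets Singleton bound).


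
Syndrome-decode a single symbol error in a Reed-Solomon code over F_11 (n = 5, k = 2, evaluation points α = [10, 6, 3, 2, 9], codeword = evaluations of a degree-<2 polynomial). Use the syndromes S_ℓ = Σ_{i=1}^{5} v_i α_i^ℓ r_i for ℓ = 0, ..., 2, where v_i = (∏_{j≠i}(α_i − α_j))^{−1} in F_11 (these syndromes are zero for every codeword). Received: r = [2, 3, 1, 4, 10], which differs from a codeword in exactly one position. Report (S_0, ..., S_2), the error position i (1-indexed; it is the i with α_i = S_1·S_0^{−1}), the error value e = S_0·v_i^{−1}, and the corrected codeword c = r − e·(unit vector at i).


S = (10, 2, 7), error at position 5, error magnitude e = 5, c = [2, 3, 1, 4, 5].

Step 1: column multipliers v_i = (∏_{j≠i}(α_i − α_j))^{−1} mod 11.
  i = 1 (α = 10): (10−6)(10−3)(10−2)(10−9) = 4·7·8·1 = 224 ≡ 4, so v_1 = 4^{−1} = 3 (mod 11).
  i = 2 (α = 6): (6−10)(6−3)(6−2)(6−9) = (−4)·3·4·(−3) = 144 ≡ 1, so v_2 = 1^{−1} = 1 (mod 11).
  i = 3 (α = 3): (3−10)(3−6)(3−2)(3−9) = (−7)·(−3)·1·(−6) = −126 ≡ 6, so v_3 = 6^{−1} = 2 (mod 11).
  i = 4 (α = 2): (2−10)(2−6)(2−3)(2−9) = (−8)·(−4)·(−1)·(−7) = 224 ≡ 4, so v_4 = 4^{−1} = 3 (mod 11).
  i = 5 (α = 9): (9−10)(9−6)(9−3)(9−2) = (−1)·3·6·7 = −126 ≡ 6, so v_5 = 6^{−1} = 2 (mod 11).
  v = [3, 1, 2, 3, 2].
Step 2: syndromes of r = [2, 3, 1, 4, 10] (all sums mod 11).
  S_0 = Σ v_i r_i = 3·2 + 1·3 + 2·1 + 3·4 + 2·10 = 43 ≡ 10.
  S_1 = Σ v_i α_i r_i = 3·10·2 + 1·6·3 + 2·3·1 + 3·2·4 + 2·9·10 = 288 ≡ 2.
  α_i^2 mod 11 = [1, 3, 9, 4, 4].
  S_2 = Σ v_i α_i^2 r_i = 3·1·2 + 1·3·3 + 2·9·1 + 3·4·4 + 2·4·10 = 161 ≡ 7.
  S = (10, 2, 7) ≠ 0, so r is not a codeword (an error is present).
Step 3: locate the error. For a single error e at position i, S_ℓ = v_i·e·α_i^ℓ, so α_err = S_1/S_0.
  S_0^{−1} = 10^{−1} = 10 (mod 11), so α_err = 2·10 = 20 ≡ 9 = α_5. Error position i = 5.
  Consistency check: S_2/S_1 = 7·6 = 42 ≡ 9 = α_err ✓ (single-error assumption holds).
Step 4: error magnitude e = S_0/v_5 = S_0·∏_{j≠5}(α_5 − α_j) = 10·6 = 60 ≡ 5 (mod 11).
Step 5: correct position 5: c_5 = r_5 − e = 10 − 5 ≡ 5 (mod 11). Hence c = [2, 3, 1, 4, 5].
  Check: interpolating c through the α_i gives m(x) = 10 + 8·x (degree < 2) with m(α_i) = c_i for every i, so c is indeed a codeword.


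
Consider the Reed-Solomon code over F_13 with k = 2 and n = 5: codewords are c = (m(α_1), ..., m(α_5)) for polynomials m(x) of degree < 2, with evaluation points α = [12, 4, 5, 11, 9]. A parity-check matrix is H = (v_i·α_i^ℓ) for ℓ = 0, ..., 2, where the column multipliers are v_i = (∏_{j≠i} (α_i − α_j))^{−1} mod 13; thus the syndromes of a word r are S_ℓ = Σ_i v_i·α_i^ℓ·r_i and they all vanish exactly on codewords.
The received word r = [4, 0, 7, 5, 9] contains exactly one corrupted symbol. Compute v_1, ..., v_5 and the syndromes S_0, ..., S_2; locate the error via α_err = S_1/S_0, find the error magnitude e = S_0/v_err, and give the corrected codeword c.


S = (3, 7, 12), error at position 4, error magnitude e = 8, c = [4, 0, 7, 10, 9].

Step 1: column multipliers v_i = (∏_{j≠i}(α_i − α_j))^{−1} mod 13.
  i = 1 (α = 12): (12−4)(12−5)(12−11)(12−9) = 8·7·1·3 = 168 ≡ 12, so v_1 = 12^{−1} = 12 (mod 13).
  i = 2 (α = 4): (4−12)(4−5)(4−11)(4−9) = (−8)·(−1)·(−7)·(−5) = 280 ≡ 7, so v_2 = 7^{−1} = 2 (mod 13).
  i = 3 (α = 5): (5−12)(5−4)(5−11)(5−9) = (−7)·1·(−6)·(−4) = −168 ≡ 1, so v_3 = 1^{−1} = 1 (mod 13).
  i = 4 (α = 11): (11−12)(11−4)(11−5)(11−9) = (−1)·7·6·2 = −84 ≡ 7, so v_4 = 7^{−1} = 2 (mod 13).
  i = 5 (α = 9): (9−12)(9−4)(9−5)(9−11) = (−3)·5·4·(−2) = 120 ≡ 3, so v_5 = 3^{−1} = 9 (mod 13).
  v = [12, 2, 1, 2, 9].
Step 2: syndromes of r = [4, 0, 7, 5, 9] (all sums mod 13).
  S_0 = Σ v_i r_i = 12·4 + 2·0 + 1·7 + 2·5 + 9·9 = 146 ≡ 3.
  S_1 = Σ v_i α_i r_i = 12·12·4 + 2·4·0 + 1·5·7 + 2·11·5 + 9·9·9 = 1450 ≡ 7.
  α_i^2 mod 13 = [1, 3, 12, 4, 3].
  S_2 = Σ v_i α_i^2 r_i = 12·1·4 + 2·3·0 + 1·12·7 + 2·4·5 + 9·3·9 = 415 ≡ 12.
  S = (3, 7, 12) ≠ 0, so r is not a codeword (an error is present).
Step 3: locate the error. For a single error e at position i, S_ℓ = v_i·e·α_i^ℓ, so α_err = S_1/S_0.
  S_0^{−1} = 3^{−1} = 9 (mod 13), so α_err = 7·9 = 63 ≡ 11 = α_4. Error position i = 4.
  Consistency check: S_2/S_1 = 12·2 = 24 ≡ 11 = α_err ✓ (single-error assumption holds).
Step 4: error magnitude e = S_0/v_4 = S_0·∏_{j≠4}(α_4 − α_j) = 3·7 = 21 ≡ 8 (mod 13).
Step 5: correct position 4: c_4 = r_4 − e = 5 − 8 ≡ 10 (mod 13). Hence c = [4, 0, 7, 10, 9].
  Check: interpolating c through the α_i gives m(x) = 11 + 7·x (degree < 2) with m(α_i) = c_i for every i, so c is indeed a codeword.


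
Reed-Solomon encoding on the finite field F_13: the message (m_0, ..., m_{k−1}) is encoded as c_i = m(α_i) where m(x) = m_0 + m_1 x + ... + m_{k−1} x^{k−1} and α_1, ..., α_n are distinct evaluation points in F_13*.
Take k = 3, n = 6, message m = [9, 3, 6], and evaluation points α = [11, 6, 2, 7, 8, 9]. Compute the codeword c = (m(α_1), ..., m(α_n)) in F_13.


c = [1, 9, 0, 12, 1, 2]

Message polynomial: m(x) = 9 + 3·x + 6·x^2 (mod 13).
For each evaluation point α_i, compute m(α_i) mod 13:
  α_1 = 11: Horner steps 6 → 4 → 1, so m(11) = 1.
  α_2 = 6: Horner steps 6 → 0 → 9, so m(6) = 9.
  α_3 = 2: Horner steps 6 → 2 → 0, so m(2) = 0.
  α_4 = 7: Horner steps 6 → 6 → 12, so m(7) = 12.
  α_5 = 8: Horner steps 6 → 12 → 1, so m(8) = 1.
  α_6 = 9: Horner steps 6 → 5 → 2, so m(9) = 2.
Codeword c = [1, 9, 0, 12, 1, 2] ∈ F_13^6.


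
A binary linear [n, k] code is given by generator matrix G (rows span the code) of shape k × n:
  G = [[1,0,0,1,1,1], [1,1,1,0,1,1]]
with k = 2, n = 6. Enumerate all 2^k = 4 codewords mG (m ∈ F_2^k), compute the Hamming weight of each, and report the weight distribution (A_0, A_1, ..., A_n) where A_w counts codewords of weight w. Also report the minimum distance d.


Weight distribution: A_0 = 1, A_3 = 1, A_4 = 1, A_5 = 1. Minimum distance d = 3.

Enumerate all 2^2 = 4 messages m ∈ F_2^2.
For each, compute codeword c = mG in F_2^6, then tally its weight.
  m = 00 → c = 000000, weight = 0.
  m = 10 → c = 100111, weight = 4.
  m = 01 → c = 111011, weight = 5.
  m = 11 → c = 011100, weight = 3.
Tally weights:
  weight 0: 1 codewords.
  weight 3: 1 codewords.
  weight 4: 1 codewords.
  weight 5: 1 codewords.
Minimum distance d = smallest w > 0 with A_w > 0 = 3.
Sanity: Σ A_w = 4 = 2^2 = 4 ✓.


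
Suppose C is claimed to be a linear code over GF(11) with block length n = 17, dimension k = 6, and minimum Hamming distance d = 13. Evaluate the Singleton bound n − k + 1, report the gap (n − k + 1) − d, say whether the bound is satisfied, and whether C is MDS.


Singleton RHS = n − k + 1 = 12, slack = -1, bound violated (no such code; not MDS).

Singleton bound: d ≤ n − k + 1.
Here n = 17, k = 6, so n − k + 1 = 12.
Given d = 13, check d ≤ 12: NO.
Slack = (n − k + 1) − d = -1.
The slack is negative: d = 13 exceeds n − k + 1 = 12 by 1, so the Singleton bound is violated and no linear [17, 6, 13]_11 code can exist. In particular it is not MDS (MDS requires d = n − k + 1 exactly).
Description: the claimed parameters are [17, 6, 13]_11; such a code would be impossible (violates the Singleton bound).


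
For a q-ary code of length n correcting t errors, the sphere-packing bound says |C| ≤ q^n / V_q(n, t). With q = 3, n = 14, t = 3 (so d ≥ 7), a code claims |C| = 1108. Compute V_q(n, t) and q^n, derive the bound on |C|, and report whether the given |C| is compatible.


V_q(n, t) = 3305, q^n = 4782969, Hamming bound = 1447, |C| = 1108 ≤ bound (satisfied).

Step 1: Compute V_q(n, t) = Σ_{j=0}^3 C(n, j) (q−1)^j.
  j = 0: C(14,0)·(2)^0 = 1·1 = 1.
  j = 1: C(14,1)·(2)^1 = 14·2 = 28.
  j = 2: C(14,2)·(2)^2 = 91·4 = 364.
  j = 3: C(14,3)·(2)^3 = 364·8 = 2912.
  V_q(n, t) = 1 + 28 + 364 + 2912 = 3305.
Step 2: q^n = 3^14 = 4782969.
Step 3: Hamming bound ⌊q^n / V_q(n,t)⌋ = ⌊4782969/3305⌋ = 1447.
Step 4: Compare |C| = 1108 to 1447: satisfied.
The claimed |C| lies below the Hamming bound.


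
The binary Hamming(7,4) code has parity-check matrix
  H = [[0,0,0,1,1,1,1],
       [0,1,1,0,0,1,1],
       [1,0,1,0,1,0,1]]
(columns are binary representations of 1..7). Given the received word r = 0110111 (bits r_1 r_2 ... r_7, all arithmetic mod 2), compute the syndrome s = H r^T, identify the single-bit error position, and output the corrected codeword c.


s = (1, 0, 1)^T, error position = 5, corrected codeword c = 0110011

Compute s = H r^T mod 2 one row at a time:
  s_1 = 0 + 1 + 1 + 1 = 3 ≡ 1 (mod 2).
  s_2 = 1 + 1 + 1 + 1 = 4 ≡ 0 (mod 2).
  s_3 = 0 + 1 + 1 + 1 = 3 ≡ 1 (mod 2).
s = (1, 0, 1)^T — this equals column 5 of H (binary 101), so error is at position 5.
Correct: flip bit 5 of r = 0110111 to get c = 0110011.


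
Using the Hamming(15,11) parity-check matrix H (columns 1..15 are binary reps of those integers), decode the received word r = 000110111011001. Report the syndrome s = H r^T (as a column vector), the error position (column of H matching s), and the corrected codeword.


s = (1, 1, 1, 1)^T, error position = 15, corrected codeword c = 000110111011000

Compute s = H r^T mod 2 one row at a time:
  s_1 = 1 + 1 + 0 + 1 + 1 + 0 + 0 + 1 = 5 ≡ 1 (mod 2).
  s_2 = 1 + 1 + 0 + 1 + 1 + 0 + 0 + 1 = 5 ≡ 1 (mod 2).
  s_3 = 0 + 0 + 0 + 1 + 0 + 1 + 0 + 1 = 3 ≡ 1 (mod 2).
  s_4 = 0 + 0 + 1 + 1 + 1 + 1 + 0 + 1 = 5 ≡ 1 (mod 2).
s = (1, 1, 1, 1)^T — this equals column 15 of H (binary 1111), so error is at position 15.
Correct: flip bit 15 of r = 000110111011001 to get c = 000110111011000.


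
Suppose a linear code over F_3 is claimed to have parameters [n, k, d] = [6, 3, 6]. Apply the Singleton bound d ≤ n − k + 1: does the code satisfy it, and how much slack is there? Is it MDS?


Singleton RHS = n − k + 1 = 4, slack = -2, bound violated (no such code; not MDS).

Singleton bound: d ≤ n − k + 1.
Here n = 6, k = 3, so n − k + 1 = 4.
Given d = 6, check d ≤ 4: NO.
Slack = (n − k + 1) − d = -2.
The slack is negative: d = 6 exceeds n − k + 1 = 4 by 2, so the Singleton bound is violated and no linear [6, 3, 6]_3 code can exist. In particular it is not MDS (MDS requires d = n − k + 1 exactly).
Description: the claimed parameters are [6, 3, 6]_3; such a code would be impossible (violates the Singleton bound).


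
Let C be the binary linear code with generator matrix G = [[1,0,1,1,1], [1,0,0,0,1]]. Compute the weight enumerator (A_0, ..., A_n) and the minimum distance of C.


Weight distribution: A_0 = 1, A_2 = 2, A_4 = 1. Minimum distance d = 2.

Enumerate all 2^2 = 4 messages m ∈ F_2^2.
For each, compute codeword c = mG in F_2^5, then tally its weight.
  m = 00 → c = 00000, weight = 0.
  m = 10 → c = 10111, weight = 4.
  m = 01 → c = 10001, weight = 2.
  m = 11 → c = 00110, weight = 2.
Tally weights:
  weight 0: 1 codewords.
  weight 2: 2 codewords.
  weight 4: 1 codewords.
Minimum distance d = smallest w > 0 with A_w > 0 = 2.
Sanity: Σ A_w = 4 = 2^2 = 4 ✓.


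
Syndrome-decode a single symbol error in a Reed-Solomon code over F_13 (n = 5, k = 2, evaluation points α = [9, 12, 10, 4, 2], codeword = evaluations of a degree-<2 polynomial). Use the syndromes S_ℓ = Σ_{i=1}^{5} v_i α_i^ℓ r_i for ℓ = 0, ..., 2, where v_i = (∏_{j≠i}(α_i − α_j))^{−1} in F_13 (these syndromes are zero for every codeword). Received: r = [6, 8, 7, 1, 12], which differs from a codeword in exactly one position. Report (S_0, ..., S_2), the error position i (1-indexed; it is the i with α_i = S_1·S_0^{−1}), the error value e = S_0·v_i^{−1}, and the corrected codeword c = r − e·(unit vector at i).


S = (1, 12, 1), error at position 2, error magnitude e = 12, c = [6, 9, 7, 1, 12].

Step 1: column multipliers v_i = (∏_{j≠i}(α_i − α_j))^{−1} mod 13.
  i = 1 (α = 9): (9−12)(9−10)(9−4)(9−2) = (−3)·(−1)·5·7 = 105 ≡ 1, so v_1 = 1^{−1} = 1 (mod 13).
  i = 2 (α = 12): (12−9)(12−10)(12−4)(12−2) = 3·2·8·10 = 480 ≡ 12, so v_2 = 12^{−1} = 12 (mod 13).
  i = 3 (α = 10): (10−9)(10−12)(10−4)(10−2) = 1·(−2)·6·8 = −96 ≡ 8, so v_3 = 8^{−1} = 5 (mod 13).
  i = 4 (α = 4): (4−9)(4−12)(4−10)(4−2) = (−5)·(−8)·(−6)·2 = −480 ≡ 1, so v_4 = 1^{−1} = 1 (mod 13).
  i = 5 (α = 2): (2−9)(2−12)(2−10)(2−4) = (−7)·(−10)·(−8)·(−2) = 1120 ≡ 2, so v_5 = 2^{−1} = 7 (mod 13).
  v = [1, 12, 5, 1, 7].
Step 2: syndromes of r = [6, 8, 7, 1, 12] (all sums mod 13).
  S_0 = Σ v_i r_i = 1·6 + 12·8 + 5·7 + 1·1 + 7·12 = 222 ≡ 1.
  S_1 = Σ v_i α_i r_i = 1·9·6 + 12·12·8 + 5·10·7 + 1·4·1 + 7·2·12 = 1728 ≡ 12.
  α_i^2 mod 13 = [3, 1, 9, 3, 4].
  S_2 = Σ v_i α_i^2 r_i = 1·3·6 + 12·1·8 + 5·9·7 + 1·3·1 + 7·4·12 = 768 ≡ 1.
  S = (1, 12, 1) ≠ 0, so r is not a codeword (an error is present).
Step 3: locate the error. For a single error e at position i, S_ℓ = v_i·e·α_i^ℓ, so α_err = S_1/S_0.
  S_0^{−1} = 1^{−1} = 1 (mod 13), so α_err = 12·1 = 12 ≡ 12 = α_2. Error position i = 2.
  Consistency check: S_2/S_1 = 1·12 = 12 ≡ 12 = α_err ✓ (single-error assumption holds).
Step 4: error magnitude e = S_0/v_2 = S_0·∏_{j≠2}(α_2 − α_j) = 1·12 = 12 ≡ 12 (mod 13).
Step 5: correct position 2: c_2 = r_2 − e = 8 − 12 ≡ 9 (mod 13). Hence c = [6, 9, 7, 1, 12].
  Check: interpolating c through the α_i gives m(x) = 10 + 1·x (degree < 2) with m(α_i) = c_i for every i, so c is indeed a codeword.


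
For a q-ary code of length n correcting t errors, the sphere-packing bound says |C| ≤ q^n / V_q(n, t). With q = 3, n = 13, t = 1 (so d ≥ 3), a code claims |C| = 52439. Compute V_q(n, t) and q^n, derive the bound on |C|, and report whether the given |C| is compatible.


V_q(n, t) = 27, q^n = 1594323, Hamming bound = 59049, |C| = 52439 ≤ bound (satisfied).

Step 1: Compute V_q(n, t) = Σ_{j=0}^1 C(n, j) (q−1)^j.
  j = 0: C(13,0)·(2)^0 = 1·1 = 1.
  j = 1: C(13,1)·(2)^1 = 13·2 = 26.
  V_q(n, t) = 1 + 26 = 27.
Step 2: q^n = 3^13 = 1594323.
Step 3: Hamming bound ⌊q^n / V_q(n,t)⌋ = ⌊1594323/27⌋ = 59049.
Step 4: Compare |C| = 52439 to 59049: satisfied.
The claimed |C| lies below the Hamming bound.


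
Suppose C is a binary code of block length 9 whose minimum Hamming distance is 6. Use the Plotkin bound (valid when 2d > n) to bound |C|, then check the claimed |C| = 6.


Plotkin bound M ≤ 4; given |C| = 6 > bound (violated).

Check applicability: 2d = 12, n = 9.
2d − n = 3 > 0, so Plotkin applies.
Compute d/(2d−n) = 6/3 ≈ 2.0000.
⌊d/(2d−n)⌋ = 2.
Plotkin bound: M ≤ 2·2 = 4.
Given |C| = 6, check: VIOLATED.
This |C| is above the Plotkin bound, so no binary code with n = 9, d = 6 and 6 codewords exists.
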